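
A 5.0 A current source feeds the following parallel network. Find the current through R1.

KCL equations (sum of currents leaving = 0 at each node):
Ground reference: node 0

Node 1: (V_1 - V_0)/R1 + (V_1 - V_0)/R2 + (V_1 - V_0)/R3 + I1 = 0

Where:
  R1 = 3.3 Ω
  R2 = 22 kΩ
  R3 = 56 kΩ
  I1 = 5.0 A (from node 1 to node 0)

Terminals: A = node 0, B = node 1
All resistors sit directly between nodes 0 and 1, so they are in parallel and share one voltage V; the full source current 5 A splits among them.
1/R_par = 1/3.3 + 1/22000 + 1/56000 = 0.3031 S  =>  R_par = 3.299 Ω
V = I × R_par = 5 × 3.299 = 16.5 V
I_R1 = V/R1 = 16.5/3.3 = 4.999 A

Final answer: 4.999 A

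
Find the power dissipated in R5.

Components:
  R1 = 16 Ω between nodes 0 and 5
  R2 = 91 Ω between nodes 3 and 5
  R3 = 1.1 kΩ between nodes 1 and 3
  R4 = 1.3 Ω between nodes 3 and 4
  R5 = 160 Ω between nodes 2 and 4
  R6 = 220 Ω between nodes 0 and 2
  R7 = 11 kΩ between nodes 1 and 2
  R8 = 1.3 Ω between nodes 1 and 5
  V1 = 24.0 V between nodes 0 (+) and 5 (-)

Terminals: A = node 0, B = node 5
Nodal analysis, taking node 5 as the 0 V reference.
Source V1 fixes V_0 = 24 V.
KCL at each unknown node (sum of currents leaving = 0; resistances in Ω):
  Node 1: (V_1 - V_3)/1100 + (V_1 - V_2)/11000 + (V_1 - 0)/1.3 = 0
  Node 2: (V_2 - V_4)/160 + (V_2 - 24)/220 + (V_2 - V_1)/11000 = 0
  Node 3: (V_3 - 0)/91 + (V_3 - V_1)/1100 + (V_3 - V_4)/1.3 = 0
  Node 4: (V_4 - V_3)/1.3 + (V_4 - V_2)/160 = 0
Collecting terms (coefficients in siemens):
  0.7702·V_1 - 0.00009091·V_2 - 0.0009091·V_3 = 0
  0.01089·V_2 - 0.00009091·V_1 - 0.00625·V_4 = 0.1091
  0.7811·V_3 - 0.0009091·V_1 - 0.7692·V_4 = 0
  0.7755·V_4 - 0.00625·V_2 - 0.7692·V_3 = 0
Solving these 4 simultaneous equations (Gaussian elimination) gives:
  V_1 = 0.006541 V, V_2 = 12.52 V, V_3 = 4.29 V, V_4 = 4.356 V
I_R5 = (V_2 - V_4)/R5 = (12.52 - 4.356)/160 = 0.05104 A
P_R5 = I_R5² × R5 = (0.05104)² × 160 = 0.4167 W

Final answer: 0.4167 W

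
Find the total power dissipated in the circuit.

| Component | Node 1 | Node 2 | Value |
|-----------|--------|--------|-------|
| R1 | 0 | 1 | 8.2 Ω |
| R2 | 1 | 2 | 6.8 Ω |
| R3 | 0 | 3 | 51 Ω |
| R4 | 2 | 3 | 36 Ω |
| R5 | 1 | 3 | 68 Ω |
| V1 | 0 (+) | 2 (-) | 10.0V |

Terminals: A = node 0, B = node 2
Nodal analysis, taking node 2 as the 0 V reference.
Source V1 fixes V_0 = 10 V.
KCL at each unknown node (sum of currents leaving = 0; resistances in Ω):
  Node 1: (V_1 - 10)/8.2 + (V_1 - 0)/6.8 + (V_1 - V_3)/68 = 0
  Node 3: (V_3 - 10)/51 + (V_3 - 0)/36 + (V_3 - V_1)/68 = 0
Collecting terms (coefficients in siemens):
  0.2837·V_1 - 0.01471·V_3 = 1.22
  0.06209·V_3 - 0.01471·V_1 = 0.1961
Determinant D = (0.2837)(0.06209) - (-0.01471)(-0.01471) = 0.0174
V_1 = [(1.22)(0.06209) - (-0.01471)(0.1961)]/D = 4.517 V
V_3 = [(0.2837)(0.1961) - (1.22)(-0.01471)]/D = 4.228 V
Power in each resistor, P = (ΔV)²/R:
  P_R1 = (10 - 4.517)²/8.2 = 3.666 W
  P_R2 = (4.517 - 0)²/6.8 = 3.001 W
  P_R3 = (10 - 4.228)²/51 = 0.6533 W
  P_R4 = (0 - 4.228)²/36 = 0.4965 W
  P_R5 = (4.517 - 4.228)²/68 = 0.001234 W
P_total = P_R1 + P_R2 + P_R3 + P_R4 + P_R5 = 7.818 W

Final answer: 7.818 W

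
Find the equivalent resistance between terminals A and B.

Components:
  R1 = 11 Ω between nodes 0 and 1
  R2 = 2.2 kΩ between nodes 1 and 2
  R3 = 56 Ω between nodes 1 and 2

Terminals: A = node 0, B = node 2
Reduce the network between node 0 (A) and node 2 (B) by series/parallel combination:
  Rp1 = R2 ‖ R3 (parallel, both between nodes 1 and 2) = 1/(1/2200 + 1/56) = 54.61 Ω
  Rs1 = R1 + Rp1 (series, joined only at node 1) = 11 + 54.61 = 65.61 Ω
R_eq = 65.61 Ω

Final answer: 65.61 Ω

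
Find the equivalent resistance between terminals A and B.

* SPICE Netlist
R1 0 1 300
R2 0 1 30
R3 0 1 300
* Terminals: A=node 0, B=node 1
Reduce the network between node 0 (A) and node 1 (B) by series/parallel combination:
  Rp1 = R1 ‖ R2 ‖ R3 (parallel, all between nodes 0 and 1) = 1/(1/300 + 1/30 + 1/300) = 25 Ω
R_eq = 25 Ω

Final answer: 25 Ω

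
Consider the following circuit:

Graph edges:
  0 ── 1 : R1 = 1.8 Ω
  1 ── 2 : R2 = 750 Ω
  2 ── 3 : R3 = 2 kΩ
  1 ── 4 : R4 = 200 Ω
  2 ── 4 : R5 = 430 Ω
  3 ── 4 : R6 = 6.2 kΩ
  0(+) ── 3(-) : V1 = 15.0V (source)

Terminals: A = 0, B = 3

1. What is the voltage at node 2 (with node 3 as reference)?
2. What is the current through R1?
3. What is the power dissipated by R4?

Nodal analysis, taking node 3 as the 0 V reference.
Source V1 fixes V_0 = 15 V.
KCL at each unknown node (sum of currents leaving = 0; resistances in Ω):
  Node 1: (V_1 - 15)/1.8 + (V_1 - V_2)/750 + (V_1 - V_4)/200 = 0
  Node 2: (V_2 - V_1)/750 + (V_2 - 0)/2000 + (V_2 - V_4)/430 = 0
  Node 4: (V_4 - V_1)/200 + (V_4 - V_2)/430 + (V_4 - 0)/6200 = 0
Collecting terms (coefficients in siemens):
  0.5619·V_1 - 0.001333·V_2 - 0.005·V_4 = 8.333
  0.004159·V_2 - 0.001333·V_1 - 0.002326·V_4 = 0
  0.007487·V_4 - 0.005·V_1 - 0.002326·V_2 = 0
Solving these 3 simultaneous equations (Gaussian elimination) gives:
  V_1 = 14.98 V, V_2 = 12.59 V, V_4 = 13.92 V
Part 1:
  Read off the nodal solution: V_2 = 12.59 V
Part 2:
  I_R1 = (V_0 - V_1)/R1 = (15 - 14.98)/1.8 = 0.008538 A
  Magnitude: I_R1 = 0.008538 A
Part 3:
  I_R4 = (V_1 - V_4)/R4 = (14.98 - 13.92)/200 = 0.005339 A
  P_R4 = I_R4² × R4 = (0.005339)² × 200 = 0.005702 W

Final answers:
1. V_2 = 12.59 V
2. I_R1 = 0.008538 A
3. P_R4 = 0.005702 W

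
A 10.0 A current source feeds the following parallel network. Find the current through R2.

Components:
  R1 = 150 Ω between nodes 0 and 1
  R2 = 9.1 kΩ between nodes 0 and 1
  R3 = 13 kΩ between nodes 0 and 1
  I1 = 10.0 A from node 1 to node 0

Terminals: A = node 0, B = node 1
All resistors sit directly between nodes 0 and 1, so they are in parallel and share one voltage V; the full source current 10 A splits among them.
1/R_par = 1/150 + 1/9100 + 1/13000 = 0.006853 S  =>  R_par = 145.9 Ω
V = I × R_par = 10 × 145.9 = 1459 V
I_R2 = V/R2 = 1459/9100 = 0.1603 A

Final answer: 0.1603 A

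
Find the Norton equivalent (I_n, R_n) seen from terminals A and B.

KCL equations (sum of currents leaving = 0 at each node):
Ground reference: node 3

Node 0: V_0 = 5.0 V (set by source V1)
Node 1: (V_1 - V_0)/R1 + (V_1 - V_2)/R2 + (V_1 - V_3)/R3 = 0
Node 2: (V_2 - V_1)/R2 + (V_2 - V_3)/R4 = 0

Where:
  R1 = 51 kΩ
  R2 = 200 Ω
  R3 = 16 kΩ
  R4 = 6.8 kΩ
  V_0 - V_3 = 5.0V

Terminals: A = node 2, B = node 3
Find the Thévenin equivalent first; then I_n = V_th/R_th and R_n = R_th.
Step 1 — V_th is the open-circuit voltage V_A - V_B (nothing connected across the terminals).
Nodal analysis, taking node 3 as the 0 V reference.
Source V1 fixes V_0 = 5 V.
KCL at each unknown node (sum of currents leaving = 0; resistances in Ω):
  Node 1: (V_1 - 5)/51000 + (V_1 - V_2)/200 + (V_1 - 0)/16000 = 0
  Node 2: (V_2 - V_1)/200 + (V_2 - 0)/6800 = 0
Collecting terms (coefficients in siemens):
  0.005082·V_1 - 0.005·V_2 = 0.00009804
  0.005147·V_2 - 0.005·V_1 = 0
Determinant D = (0.005082)(0.005147) - (-0.005)(-0.005) = 0.000001158
V_1 = [(0.00009804)(0.005147) - (-0.005)(0)]/D = 0.4358 V
V_2 = [(0.005082)(0) - (0.00009804)(-0.005)]/D = 0.4233 V
V_th = V_2 - V_3 = 0.4233 - 0 = 0.4233 V
Step 2 — R_th: zero the source — replace V1 by a short circuit (node 3 merges into node 0) — and find the resistance seen between A (node 2) and B (node 0).
Reduce the network between node 2 (A) and node 0 (B) by series/parallel combination:
  Rp1 = R1 ‖ R3 (parallel, both between nodes 0 and 1) = 1/(1/51000 + 1/16000) = 12180 Ω
  Rs1 = R2 + Rp1 (series, joined only at node 1) = 200 + 12180 = 12380 Ω
  Rp2 = R4 ‖ Rs1 (parallel, both between nodes 0 and 2) = 1/(1/6800 + 1/12380) = 4389 Ω
R_th = 4.389 kΩ
I_n = V_th/R_th = 0.4233/4389 = 0.00009646 A, and R_n = R_th = 4.389 kΩ

Final answer: I_n = 9.646e-05 A, R_n = 4.389 kΩ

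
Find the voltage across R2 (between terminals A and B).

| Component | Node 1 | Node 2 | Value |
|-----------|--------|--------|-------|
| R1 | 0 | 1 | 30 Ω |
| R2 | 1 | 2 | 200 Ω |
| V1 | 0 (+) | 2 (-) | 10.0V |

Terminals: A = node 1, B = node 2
R1 and R2 are in series across V1 (node 0 → node 1 → node 2), and the output A–B is taken across R2, so this is a voltage divider.
Series current: I = V1/(R1 + R2) = 10/(30 + 200) = 10/230 = 0.04348 A
V_R2 = I × R2 = V1 × R2/(R1 + R2) = 10 × 200/230 = 8.696 V

Final answer: 8.696 V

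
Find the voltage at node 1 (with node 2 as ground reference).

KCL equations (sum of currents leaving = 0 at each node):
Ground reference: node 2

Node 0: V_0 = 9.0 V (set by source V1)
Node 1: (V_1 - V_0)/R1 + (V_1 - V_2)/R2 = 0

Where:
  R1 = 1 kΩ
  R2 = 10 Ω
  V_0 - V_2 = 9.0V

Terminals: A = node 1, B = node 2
Nodal analysis, taking node 2 as the 0 V reference.
Source V1 fixes V_0 = 9 V.
KCL at each unknown node (sum of currents leaving = 0; resistances in Ω):
  Node 1: (V_1 - 9)/1000 + (V_1 - 0)/10 = 0
Collecting terms: 0.101 × V_1 = 0.009  =>  V_1 = 0.08911 V
The requested potential is V_1 = 0.08911 V.

Final answer: V_1 = 0.08911 V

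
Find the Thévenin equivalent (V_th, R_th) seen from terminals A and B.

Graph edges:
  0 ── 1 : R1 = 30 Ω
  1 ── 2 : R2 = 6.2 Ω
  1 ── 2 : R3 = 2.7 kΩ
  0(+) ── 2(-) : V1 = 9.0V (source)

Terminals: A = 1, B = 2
Step 1 — V_th is the open-circuit voltage V_A - V_B (nothing connected across the terminals).
Nodal analysis, taking node 2 as the 0 V reference.
Source V1 fixes V_0 = 9 V.
KCL at each unknown node (sum of currents leaving = 0; resistances in Ω):
  Node 1: (V_1 - 9)/30 + (V_1 - 0)/6.2 + (V_1 - 0)/2700 = 0
Collecting terms: 0.195 × V_1 = 0.3  =>  V_1 = 1.539 V
V_th = V_1 - V_2 = 1.539 - 0 = 1.539 V
Step 2 — R_th: zero the source — replace V1 by a short circuit (node 2 merges into node 0) — and find the resistance seen between A (node 1) and B (node 0).
Reduce the network between node 1 (A) and node 0 (B) by series/parallel combination:
  Rp1 = R1 ‖ R2 ‖ R3 (parallel, all between nodes 0 and 1) = 1/(1/30 + 1/6.2 + 1/2700) = 5.128 Ω
R_th = 5.128 Ω

Final answer: V_th = 1.539 V, R_th = 5.128 Ω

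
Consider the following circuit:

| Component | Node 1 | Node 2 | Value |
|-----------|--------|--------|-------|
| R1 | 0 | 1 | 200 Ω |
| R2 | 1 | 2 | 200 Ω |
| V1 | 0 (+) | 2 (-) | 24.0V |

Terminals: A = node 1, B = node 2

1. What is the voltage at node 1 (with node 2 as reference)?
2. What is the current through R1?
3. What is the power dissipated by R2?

Nodal analysis, taking node 2 as the 0 V reference.
Source V1 fixes V_0 = 24 V.
KCL at each unknown node (sum of currents leaving = 0; resistances in Ω):
  Node 1: (V_1 - 24)/200 + (V_1 - 0)/200 = 0
Collecting terms: 0.01 × V_1 = 0.12  =>  V_1 = 12 V
Part 1:
  Read off the nodal solution: V_1 = 12 V
Part 2:
  I_R1 = (V_0 - V_1)/R1 = (24 - 12)/200 = 0.06 A
  Magnitude: I_R1 = 0.06 A
Part 3:
  I_R2 = (V_1 - V_2)/R2 = (12 - 0)/200 = 0.06 A
  P_R2 = I_R2² × R2 = (0.06)² × 200 = 0.72 W

Final answers:
1. V_1 = 12 V
2. I_R1 = 0.06 A
3. P_R2 = 0.72 W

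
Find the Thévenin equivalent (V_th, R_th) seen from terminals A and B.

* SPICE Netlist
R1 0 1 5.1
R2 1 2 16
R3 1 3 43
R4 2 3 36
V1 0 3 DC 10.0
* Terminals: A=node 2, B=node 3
Step 1 — V_th is the open-circuit voltage V_A - V_B (nothing connected across the terminals).
Nodal analysis, taking node 3 as the 0 V reference.
Source V1 fixes V_0 = 10 V.
KCL at each unknown node (sum of currents leaving = 0; resistances in Ω):
  Node 1: (V_1 - 10)/5.1 + (V_1 - V_2)/16 + (V_1 - 0)/43 = 0
  Node 2: (V_2 - V_1)/16 + (V_2 - 0)/36 = 0
Collecting terms (coefficients in siemens):
  0.2818·V_1 - 0.0625·V_2 = 1.961
  0.09028·V_2 - 0.0625·V_1 = 0
Determinant D = (0.2818)(0.09028) - (-0.0625)(-0.0625) = 0.02154
V_1 = [(1.961)(0.09028) - (-0.0625)(0)]/D = 8.219 V
V_2 = [(0.2818)(0) - (1.961)(-0.0625)]/D = 5.69 V
V_th = V_2 - V_3 = 5.69 - 0 = 5.69 V
Step 2 — R_th: zero the source — replace V1 by a short circuit (node 3 merges into node 0) — and find the resistance seen between A (node 2) and B (node 0).
Reduce the network between node 2 (A) and node 0 (B) by series/parallel combination:
  Rp1 = R1 ‖ R3 (parallel, both between nodes 0 and 1) = 1/(1/5.1 + 1/43) = 4.559 Ω
  Rs1 = R2 + Rp1 (series, joined only at node 1) = 16 + 4.559 = 20.56 Ω
  Rp2 = R4 ‖ Rs1 (parallel, both between nodes 0 and 2) = 1/(1/36 + 1/20.56) = 13.09 Ω
R_th = 13.09 Ω

Final answer: V_th = 5.69 V, R_th = 13.09 Ω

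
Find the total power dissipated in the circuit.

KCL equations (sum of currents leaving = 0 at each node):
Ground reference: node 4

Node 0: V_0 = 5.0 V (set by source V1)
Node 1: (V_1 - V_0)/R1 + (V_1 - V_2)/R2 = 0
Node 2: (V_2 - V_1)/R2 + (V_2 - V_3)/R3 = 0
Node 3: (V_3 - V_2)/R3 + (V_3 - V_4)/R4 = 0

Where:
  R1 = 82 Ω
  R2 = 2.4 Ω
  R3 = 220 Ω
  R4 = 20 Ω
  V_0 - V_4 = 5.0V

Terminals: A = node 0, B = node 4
Nodal analysis, taking node 4 as the 0 V reference.
Source V1 fixes V_0 = 5 V.
KCL at each unknown node (sum of currents leaving = 0; resistances in Ω):
  Node 1: (V_1 - 5)/82 + (V_1 - V_2)/2.4 = 0
  Node 2: (V_2 - V_1)/2.4 + (V_2 - V_3)/220 = 0
  Node 3: (V_3 - V_2)/220 + (V_3 - 0)/20 = 0
Collecting terms (coefficients in siemens):
  0.4289·V_1 - 0.4167·V_2 = 0.06098
  0.4212·V_2 - 0.4167·V_1 - 0.004545·V_3 = 0
  0.05455·V_3 - 0.004545·V_2 = 0
Solving these 3 simultaneous equations (Gaussian elimination) gives:
  V_1 = 3.736 V, V_2 = 3.699 V, V_3 = 0.3083 V
Power in each resistor, P = (ΔV)²/R:
  P_R1 = (5 - 3.736)²/82 = 0.01948 W
  P_R2 = (3.736 - 3.699)²/2.4 = 0.0005702 W
  P_R3 = (3.699 - 0.3083)²/220 = 0.05226 W
  P_R4 = (0.3083 - 0)²/20 = 0.004751 W
P_total = P_R1 + P_R2 + P_R3 + P_R4 = 0.07707 W

Final answer: 0.07707 W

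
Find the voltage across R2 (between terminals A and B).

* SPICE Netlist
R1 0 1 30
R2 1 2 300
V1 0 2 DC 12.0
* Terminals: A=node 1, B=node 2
R1 and R2 are in series across V1 (node 0 → node 1 → node 2), and the output A–B is taken across R2, so this is a voltage divider.
Series current: I = V1/(R1 + R2) = 12/(30 + 300) = 12/330 = 0.03636 A
V_R2 = I × R2 = V1 × R2/(R1 + R2) = 12 × 300/330 = 10.91 V

Final answer: 10.91 V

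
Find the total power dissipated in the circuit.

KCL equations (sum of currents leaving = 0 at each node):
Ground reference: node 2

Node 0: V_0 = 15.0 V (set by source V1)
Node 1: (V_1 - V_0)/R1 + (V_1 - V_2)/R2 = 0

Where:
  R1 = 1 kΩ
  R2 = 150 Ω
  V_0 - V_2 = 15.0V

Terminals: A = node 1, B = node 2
Nodal analysis, taking node 2 as the 0 V reference.
Source V1 fixes V_0 = 15 V.
KCL at each unknown node (sum of currents leaving = 0; resistances in Ω):
  Node 1: (V_1 - 15)/1000 + (V_1 - 0)/150 = 0
Collecting terms: 0.007667 × V_1 = 0.015  =>  V_1 = 1.957 V
Power in each resistor, P = (ΔV)²/R:
  P_R1 = (15 - 1.957)²/1000 = 0.1701 W
  P_R2 = (1.957 - 0)²/150 = 0.02552 W
P_total = P_R1 + P_R2 = 0.1957 W

Final answer: 0.1957 W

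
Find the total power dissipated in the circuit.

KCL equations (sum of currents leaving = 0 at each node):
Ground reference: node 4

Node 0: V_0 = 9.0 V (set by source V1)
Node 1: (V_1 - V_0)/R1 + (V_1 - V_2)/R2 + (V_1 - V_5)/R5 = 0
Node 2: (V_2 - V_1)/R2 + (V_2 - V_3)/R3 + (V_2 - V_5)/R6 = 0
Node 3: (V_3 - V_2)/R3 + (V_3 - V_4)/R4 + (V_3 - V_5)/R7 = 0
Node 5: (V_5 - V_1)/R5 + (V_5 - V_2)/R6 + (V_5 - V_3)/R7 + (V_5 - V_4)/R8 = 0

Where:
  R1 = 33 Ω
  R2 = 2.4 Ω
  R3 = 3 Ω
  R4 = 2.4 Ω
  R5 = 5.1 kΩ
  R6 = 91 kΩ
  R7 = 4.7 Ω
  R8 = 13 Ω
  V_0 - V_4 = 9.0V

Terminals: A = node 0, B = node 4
Nodal analysis, taking node 4 as the 0 V reference.
Source V1 fixes V_0 = 9 V.
KCL at each unknown node (sum of currents leaving = 0; resistances in Ω):
  Node 1: (V_1 - 9)/33 + (V_1 - V_2)/2.4 + (V_1 - V_5)/5100 = 0
  Node 2: (V_2 - V_1)/2.4 + (V_2 - V_3)/3 + (V_2 - V_5)/91000 = 0
  Node 3: (V_3 - V_2)/3 + (V_3 - 0)/2.4 + (V_3 - V_5)/4.7 = 0
  Node 5: (V_5 - V_1)/5100 + (V_5 - V_2)/91000 + (V_5 - V_3)/4.7 + (V_5 - 0)/13 = 0
Collecting terms (coefficients in siemens):
  0.4472·V_1 - 0.4167·V_2 - 0.0001961·V_5 = 0.2727
  0.75·V_2 - 0.4167·V_1 - 0.3333·V_3 - 0.00001099·V_5 = 0
  0.9628·V_3 - 0.3333·V_2 - 0.2128·V_5 = 0
  0.2899·V_5 - 0.0001961·V_1 - 0.00001099·V_2 - 0.2128·V_3 = 0
Solving these 4 simultaneous equations (Gaussian elimination) gives:
  V_1 = 1.668 V, V_2 = 1.135 V, V_3 = 0.4694 V, V_5 = 0.3457 V
Power in each resistor, P = (ΔV)²/R:
  P_R1 = (9 - 1.668)²/33 = 1.629 W
  P_R2 = (1.668 - 1.135)²/2.4 = 0.1182 W
  P_R3 = (1.135 - 0.4694)²/3 = 0.1477 W
  P_R4 = (0.4694 - 0)²/2.4 = 0.09182 W
  P_R5 = (1.668 - 0.3457)²/5100 = 0.0003427 W
  P_R6 = (1.135 - 0.3457)²/91000 = 0.000006849 W
  P_R7 = (0.4694 - 0.3457)²/4.7 = 0.003257 W
  P_R8 = (0 - 0.3457)²/13 = 0.009193 W
P_total = P_R1 + P_R2 + P_R3 + P_R4 + P_R5 + P_R6 + P_R7 + P_R8 = 2 W

Final answer: 2 W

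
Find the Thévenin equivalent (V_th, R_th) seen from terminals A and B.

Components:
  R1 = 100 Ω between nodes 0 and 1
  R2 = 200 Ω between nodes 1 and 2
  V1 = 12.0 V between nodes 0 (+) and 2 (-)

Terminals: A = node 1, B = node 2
Step 1 — V_th is the open-circuit voltage V_A - V_B (nothing connected across the terminals).
Nodal analysis, taking node 2 as the 0 V reference.
Source V1 fixes V_0 = 12 V.
KCL at each unknown node (sum of currents leaving = 0; resistances in Ω):
  Node 1: (V_1 - 12)/100 + (V_1 - 0)/200 = 0
Collecting terms: 0.015 × V_1 = 0.12  =>  V_1 = 8 V
V_th = V_1 - V_2 = 8 - 0 = 8 V
Step 2 — R_th: zero the source — replace V1 by a short circuit (node 2 merges into node 0) — and find the resistance seen between A (node 1) and B (node 0).
Reduce the network between node 1 (A) and node 0 (B) by series/parallel combination:
  Rp1 = R1 ‖ R2 (parallel, both between nodes 0 and 1) = 1/(1/100 + 1/200) = 66.67 Ω
R_th = 66.67 Ω

Final answer: V_th = 8 V, R_th = 66.67 Ω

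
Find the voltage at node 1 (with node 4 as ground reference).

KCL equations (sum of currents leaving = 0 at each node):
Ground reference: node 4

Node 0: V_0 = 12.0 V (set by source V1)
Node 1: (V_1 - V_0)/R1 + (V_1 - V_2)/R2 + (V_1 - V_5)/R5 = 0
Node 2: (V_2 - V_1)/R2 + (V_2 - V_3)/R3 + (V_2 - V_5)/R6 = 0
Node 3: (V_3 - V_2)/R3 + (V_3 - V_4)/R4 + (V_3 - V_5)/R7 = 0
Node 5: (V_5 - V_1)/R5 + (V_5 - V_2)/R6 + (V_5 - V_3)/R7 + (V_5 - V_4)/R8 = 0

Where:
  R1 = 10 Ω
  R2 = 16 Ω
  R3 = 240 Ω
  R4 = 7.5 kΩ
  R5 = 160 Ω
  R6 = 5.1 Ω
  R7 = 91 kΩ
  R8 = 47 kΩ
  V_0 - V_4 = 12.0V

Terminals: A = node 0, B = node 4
Nodal analysis, taking node 4 as the 0 V reference.
Source V1 fixes V_0 = 12 V.
KCL at each unknown node (sum of currents leaving = 0; resistances in Ω):
  Node 1: (V_1 - 12)/10 + (V_1 - V_2)/16 + (V_1 - V_5)/160 = 0
  Node 2: (V_2 - V_1)/16 + (V_2 - V_3)/240 + (V_2 - V_5)/5.1 = 0
  Node 3: (V_3 - V_2)/240 + (V_3 - 0)/7500 + (V_3 - V_5)/91000 = 0
  Node 5: (V_5 - V_1)/160 + (V_5 - V_2)/5.1 + (V_5 - V_3)/91000 + (V_5 - 0)/47000 = 0
Collecting terms (coefficients in siemens):
  0.1688·V_1 - 0.0625·V_2 - 0.00625·V_5 = 1.2
  0.2627·V_2 - 0.0625·V_1 - 0.004167·V_3 - 0.1961·V_5 = 0
  0.004311·V_3 - 0.004167·V_2 - 0.00001099·V_5 = 0
  0.2024·V_5 - 0.00625·V_1 - 0.1961·V_2 - 0.00001099·V_3 = 0
Solving these 4 simultaneous equations (Gaussian elimination) gives:
  V_1 = 11.98 V, V_2 = 11.96 V, V_3 = 11.59 V, V_5 = 11.96 V
The requested potential is V_1 = 11.98 V.

Final answer: V_1 = 11.98 V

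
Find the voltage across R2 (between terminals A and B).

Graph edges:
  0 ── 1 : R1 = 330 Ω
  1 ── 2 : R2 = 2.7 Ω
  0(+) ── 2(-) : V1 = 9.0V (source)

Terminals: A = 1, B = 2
R1 and R2 are in series across V1 (node 0 → node 1 → node 2), and the output A–B is taken across R2, so this is a voltage divider.
Series current: I = V1/(R1 + R2) = 9/(330 + 2.7) = 9/332.7 = 0.02705 A
V_R2 = I × R2 = V1 × R2/(R1 + R2) = 9 × 2.7/332.7 = 0.07304 V

Final answer: 0.07304 V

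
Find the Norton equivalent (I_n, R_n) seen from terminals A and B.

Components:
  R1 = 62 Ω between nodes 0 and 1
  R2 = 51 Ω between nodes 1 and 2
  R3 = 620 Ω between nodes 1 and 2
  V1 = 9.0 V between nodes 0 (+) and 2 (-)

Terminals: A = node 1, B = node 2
Find the Thévenin equivalent first; then I_n = V_th/R_th and R_n = R_th.
Step 1 — V_th is the open-circuit voltage V_A - V_B (nothing connected across the terminals).
Nodal analysis, taking node 2 as the 0 V reference.
Source V1 fixes V_0 = 9 V.
KCL at each unknown node (sum of currents leaving = 0; resistances in Ω):
  Node 1: (V_1 - 9)/62 + (V_1 - 0)/51 + (V_1 - 0)/620 = 0
Collecting terms: 0.03735 × V_1 = 0.1452  =>  V_1 = 3.887 V
V_th = V_1 - V_2 = 3.887 - 0 = 3.887 V
Step 2 — R_th: zero the source — replace V1 by a short circuit (node 2 merges into node 0) — and find the resistance seen between A (node 1) and B (node 0).
Reduce the network between node 1 (A) and node 0 (B) by series/parallel combination:
  Rp1 = R1 ‖ R2 ‖ R3 (parallel, all between nodes 0 and 1) = 1/(1/62 + 1/51 + 1/620) = 26.77 Ω
R_th = 26.77 Ω
I_n = V_th/R_th = 3.887/26.77 = 0.1452 A, and R_n = R_th = 26.77 Ω

Final answer: I_n = 0.1452 A, R_n = 26.77 Ω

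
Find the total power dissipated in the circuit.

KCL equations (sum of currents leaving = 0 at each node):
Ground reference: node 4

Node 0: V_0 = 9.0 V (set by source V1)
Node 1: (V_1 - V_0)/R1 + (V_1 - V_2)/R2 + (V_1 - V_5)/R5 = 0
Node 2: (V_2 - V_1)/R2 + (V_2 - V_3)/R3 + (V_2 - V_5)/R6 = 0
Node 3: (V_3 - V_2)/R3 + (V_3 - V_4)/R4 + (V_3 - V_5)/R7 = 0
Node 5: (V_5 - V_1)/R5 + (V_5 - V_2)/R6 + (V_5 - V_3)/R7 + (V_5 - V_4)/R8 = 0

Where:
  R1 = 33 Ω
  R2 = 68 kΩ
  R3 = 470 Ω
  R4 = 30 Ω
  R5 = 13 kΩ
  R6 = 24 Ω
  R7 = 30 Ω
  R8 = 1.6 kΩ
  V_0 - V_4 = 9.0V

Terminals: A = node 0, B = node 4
Nodal analysis, taking node 4 as the 0 V reference.
Source V1 fixes V_0 = 9 V.
KCL at each unknown node (sum of currents leaving = 0; resistances in Ω):
  Node 1: (V_1 - 9)/33 + (V_1 - V_2)/68000 + (V_1 - V_5)/13000 = 0
  Node 2: (V_2 - V_1)/68000 + (V_2 - V_3)/470 + (V_2 - V_5)/24 = 0
  Node 3: (V_3 - V_2)/470 + (V_3 - 0)/30 + (V_3 - V_5)/30 = 0
  Node 5: (V_5 - V_1)/13000 + (V_5 - V_2)/24 + (V_5 - V_3)/30 + (V_5 - 0)/1600 = 0
Collecting terms (coefficients in siemens):
  0.03039·V_1 - 0.00001471·V_2 - 0.00007692·V_5 = 0.2727
  0.04381·V_2 - 0.00001471·V_1 - 0.002128·V_3 - 0.04167·V_5 = 0
  0.06879·V_3 - 0.002128·V_2 - 0.03333·V_5 = 0
  0.0757·V_5 - 0.00007692·V_1 - 0.04167·V_2 - 0.03333·V_3 = 0
Solving these 4 simultaneous equations (Gaussian elimination) gives:
  V_1 = 8.973 V, V_2 = 0.04774 V, V_3 = 0.02368 V, V_5 = 0.04582 V
Power in each resistor, P = (ΔV)²/R:
  P_R1 = (9 - 8.973)²/33 = 0.00002208 W
  P_R2 = (8.973 - 0.04774)²/68000 = 0.001171 W
  P_R3 = (0.04774 - 0.02368)²/470 = 0.000001232 W
  P_R4 = (0.02368 - 0)²/30 = 0.00001869 W
  P_R5 = (8.973 - 0.04582)²/13000 = 0.00613 W
  P_R6 = (0.04774 - 0.04582)²/24 = 0.0000001538 W
  P_R7 = (0.02368 - 0.04582)²/30 = 0.00001634 W
  P_R8 = (0 - 0.04582)²/1600 = 0.000001312 W
P_total = P_R1 + P_R2 + P_R3 + P_R4 + P_R5 + P_R6 + P_R7 + P_R8 = 0.007362 W

Final answer: 0.007362 W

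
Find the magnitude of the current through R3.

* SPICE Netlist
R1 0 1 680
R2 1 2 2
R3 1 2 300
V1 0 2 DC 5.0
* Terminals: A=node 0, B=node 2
Nodal analysis, taking node 2 as the 0 V reference.
Source V1 fixes V_0 = 5 V.
KCL at each unknown node (sum of currents leaving = 0; resistances in Ω):
  Node 1: (V_1 - 5)/680 + (V_1 - 0)/2 + (V_1 - 0)/300 = 0
Collecting terms: 0.5048 × V_1 = 0.007353  =>  V_1 = 0.01457 V
I_R3 = (V_1 - V_2)/R3 = (0.01457 - 0)/300 = 0.00004855 A
|I_R3| = 0.00004855 A

Final answer: |I_R3| = 4.855e-05 A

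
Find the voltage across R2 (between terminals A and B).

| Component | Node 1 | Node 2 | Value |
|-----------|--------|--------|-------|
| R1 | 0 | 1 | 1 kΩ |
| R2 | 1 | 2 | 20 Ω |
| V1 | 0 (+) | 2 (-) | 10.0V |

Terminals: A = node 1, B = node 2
R1 and R2 are in series across V1 (node 0 → node 1 → node 2), and the output A–B is taken across R2, so this is a voltage divider.
Series current: I = V1/(R1 + R2) = 10/(1000 + 20) = 10/1020 = 0.009804 A
V_R2 = I × R2 = V1 × R2/(R1 + R2) = 10 × 20/1020 = 0.1961 V

Final answer: 0.1961 V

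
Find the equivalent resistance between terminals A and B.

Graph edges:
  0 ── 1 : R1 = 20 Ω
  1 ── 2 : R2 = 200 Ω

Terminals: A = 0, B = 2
Reduce the network between node 0 (A) and node 2 (B) by series/parallel combination:
  Rs1 = R1 + R2 (series, joined only at node 1) = 20 + 200 = 220 Ω
R_eq = 220 Ω

Final answer: 220 Ω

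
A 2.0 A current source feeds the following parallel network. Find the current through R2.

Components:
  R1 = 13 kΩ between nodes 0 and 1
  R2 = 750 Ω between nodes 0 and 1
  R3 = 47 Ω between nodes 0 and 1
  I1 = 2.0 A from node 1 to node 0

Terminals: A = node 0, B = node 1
All resistors sit directly between nodes 0 and 1, so they are in parallel and share one voltage V; the full source current 2 A splits among them.
1/R_par = 1/13000 + 1/750 + 1/47 = 0.02269 S  =>  R_par = 44.08 Ω
V = I × R_par = 2 × 44.08 = 88.16 V
I_R2 = V/R2 = 88.16/750 = 0.1175 A

Final answer: 0.1175 A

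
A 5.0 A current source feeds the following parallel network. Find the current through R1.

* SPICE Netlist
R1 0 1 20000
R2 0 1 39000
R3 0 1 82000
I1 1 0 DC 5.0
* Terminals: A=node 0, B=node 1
All resistors sit directly between nodes 0 and 1, so they are in parallel and share one voltage V; the full source current 5 A splits among them.
1/R_par = 1/20000 + 1/39000 + 1/82000 = 0.00008784 S  =>  R_par = 11380 Ω
V = I × R_par = 5 × 11380 = 56920 V
I_R1 = V/R1 = 56920/20000 = 2.846 A

Final answer: 2.846 A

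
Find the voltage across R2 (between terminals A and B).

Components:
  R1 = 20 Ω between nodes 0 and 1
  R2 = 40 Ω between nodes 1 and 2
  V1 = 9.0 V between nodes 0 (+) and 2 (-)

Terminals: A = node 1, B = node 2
R1 and R2 are in series across V1 (node 0 → node 1 → node 2), and the output A–B is taken across R2, so this is a voltage divider.
Series current: I = V1/(R1 + R2) = 9/(20 + 40) = 9/60 = 0.15 A
V_R2 = I × R2 = V1 × R2/(R1 + R2) = 9 × 40/60 = 6 V

Final answer: 6 V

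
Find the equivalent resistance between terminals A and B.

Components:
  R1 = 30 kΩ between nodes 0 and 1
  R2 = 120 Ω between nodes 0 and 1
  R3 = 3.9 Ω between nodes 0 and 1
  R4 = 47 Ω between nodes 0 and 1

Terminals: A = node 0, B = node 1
Reduce the network between node 0 (A) and node 1 (B) by series/parallel combination:
  Rp1 = R1 ‖ R2 ‖ R3 ‖ R4 (parallel, all between nodes 0 and 1) = 1/(1/30000 + 1/120 + 1/3.9 + 1/47) = 3.496 Ω
R_eq = 3.496 Ω

Final answer: 3.496 Ω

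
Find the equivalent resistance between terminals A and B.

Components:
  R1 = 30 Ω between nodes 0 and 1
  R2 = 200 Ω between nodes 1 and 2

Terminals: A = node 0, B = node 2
Reduce the network between node 0 (A) and node 2 (B) by series/parallel combination:
  Rs1 = R1 + R2 (series, joined only at node 1) = 30 + 200 = 230 Ω
R_eq = 230 Ω

Final answer: 230 Ω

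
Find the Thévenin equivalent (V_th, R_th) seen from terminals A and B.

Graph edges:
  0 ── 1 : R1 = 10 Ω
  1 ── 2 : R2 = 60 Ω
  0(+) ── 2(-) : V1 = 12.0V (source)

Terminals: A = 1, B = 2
Step 1 — V_th is the open-circuit voltage V_A - V_B (nothing connected across the terminals).
Nodal analysis, taking node 2 as the 0 V reference.
Source V1 fixes V_0 = 12 V.
KCL at each unknown node (sum of currents leaving = 0; resistances in Ω):
  Node 1: (V_1 - 12)/10 + (V_1 - 0)/60 = 0
Collecting terms: 0.1167 × V_1 = 1.2  =>  V_1 = 10.29 V
V_th = V_1 - V_2 = 10.29 - 0 = 10.29 V
Step 2 — R_th: zero the source — replace V1 by a short circuit (node 2 merges into node 0) — and find the resistance seen between A (node 1) and B (node 0).
Reduce the network between node 1 (A) and node 0 (B) by series/parallel combination:
  Rp1 = R1 ‖ R2 (parallel, both between nodes 0 and 1) = 1/(1/10 + 1/60) = 8.571 Ω
R_th = 8.571 Ω

Final answer: V_th = 10.29 V, R_th = 8.571 Ω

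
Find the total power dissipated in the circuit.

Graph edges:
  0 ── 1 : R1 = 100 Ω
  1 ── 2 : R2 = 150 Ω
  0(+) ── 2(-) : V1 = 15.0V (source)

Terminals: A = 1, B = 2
Nodal analysis, taking node 2 as the 0 V reference.
Source V1 fixes V_0 = 15 V.
KCL at each unknown node (sum of currents leaving = 0; resistances in Ω):
  Node 1: (V_1 - 15)/100 + (V_1 - 0)/150 = 0
Collecting terms: 0.01667 × V_1 = 0.15  =>  V_1 = 9 V
Power in each resistor, P = (ΔV)²/R:
  P_R1 = (15 - 9)²/100 = 0.36 W
  P_R2 = (9 - 0)²/150 = 0.54 W
P_total = P_R1 + P_R2 = 0.9 W

Final answer: 0.9 W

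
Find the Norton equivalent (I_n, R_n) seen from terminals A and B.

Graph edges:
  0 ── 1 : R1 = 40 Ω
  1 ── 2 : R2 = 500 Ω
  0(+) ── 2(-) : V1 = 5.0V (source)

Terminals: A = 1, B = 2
Find the Thévenin equivalent first; then I_n = V_th/R_th and R_n = R_th.
Step 1 — V_th is the open-circuit voltage V_A - V_B (nothing connected across the terminals).
Nodal analysis, taking node 2 as the 0 V reference.
Source V1 fixes V_0 = 5 V.
KCL at each unknown node (sum of currents leaving = 0; resistances in Ω):
  Node 1: (V_1 - 5)/40 + (V_1 - 0)/500 = 0
Collecting terms: 0.027 × V_1 = 0.125  =>  V_1 = 4.63 V
V_th = V_1 - V_2 = 4.63 - 0 = 4.63 V
Step 2 — R_th: zero the source — replace V1 by a short circuit (node 2 merges into node 0) — and find the resistance seen between A (node 1) and B (node 0).
Reduce the network between node 1 (A) and node 0 (B) by series/parallel combination:
  Rp1 = R1 ‖ R2 (parallel, both between nodes 0 and 1) = 1/(1/40 + 1/500) = 37.04 Ω
R_th = 37.04 Ω
I_n = V_th/R_th = 4.63/37.04 = 0.125 A, and R_n = R_th = 37.04 Ω

Final answer: I_n = 0.125 A, R_n = 37.04 Ω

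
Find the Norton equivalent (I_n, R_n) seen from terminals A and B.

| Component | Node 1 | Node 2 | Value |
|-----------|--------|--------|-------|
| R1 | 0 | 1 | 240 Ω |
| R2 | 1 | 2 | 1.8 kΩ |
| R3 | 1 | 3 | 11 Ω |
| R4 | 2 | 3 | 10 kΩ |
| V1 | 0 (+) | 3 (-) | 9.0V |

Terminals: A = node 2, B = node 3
Find the Thévenin equivalent first; then I_n = V_th/R_th and R_n = R_th.
Step 1 — V_th is the open-circuit voltage V_A - V_B (nothing connected across the terminals).
Nodal analysis, taking node 3 as the 0 V reference.
Source V1 fixes V_0 = 9 V.
KCL at each unknown node (sum of currents leaving = 0; resistances in Ω):
  Node 1: (V_1 - 9)/240 + (V_1 - V_2)/1800 + (V_1 - 0)/11 = 0
  Node 2: (V_2 - V_1)/1800 + (V_2 - 0)/10000 = 0
Collecting terms (coefficients in siemens):
  0.09563·V_1 - 0.0005556·V_2 = 0.0375
  0.0006556·V_2 - 0.0005556·V_1 = 0
Determinant D = (0.09563)(0.0006556) - (-0.0005556)(-0.0005556) = 0.00006238
V_1 = [(0.0375)(0.0006556) - (-0.0005556)(0)]/D = 0.3941 V
V_2 = [(0.09563)(0) - (0.0375)(-0.0005556)]/D = 0.334 V
V_th = V_2 - V_3 = 0.334 - 0 = 0.334 V
Step 2 — R_th: zero the source — replace V1 by a short circuit (node 3 merges into node 0) — and find the resistance seen between A (node 2) and B (node 0).
Reduce the network between node 2 (A) and node 0 (B) by series/parallel combination:
  Rp1 = R1 ‖ R3 (parallel, both between nodes 0 and 1) = 1/(1/240 + 1/11) = 10.52 Ω
  Rs1 = R2 + Rp1 (series, joined only at node 1) = 1800 + 10.52 = 1811 Ω
  Rp2 = R4 ‖ Rs1 (parallel, both between nodes 0 and 2) = 1/(1/10000 + 1/1811) = 1533 Ω
R_th = 1.533 kΩ
I_n = V_th/R_th = 0.334/1533 = 0.0002179 A, and R_n = R_th = 1.533 kΩ

Final answer: I_n = 0.0002179 A, R_n = 1.533 kΩ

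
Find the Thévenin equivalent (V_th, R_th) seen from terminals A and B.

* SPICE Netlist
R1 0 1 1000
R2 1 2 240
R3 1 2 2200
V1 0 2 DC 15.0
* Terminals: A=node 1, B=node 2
Step 1 — V_th is the open-circuit voltage V_A - V_B (nothing connected across the terminals).
Nodal analysis, taking node 2 as the 0 V reference.
Source V1 fixes V_0 = 15 V.
KCL at each unknown node (sum of currents leaving = 0; resistances in Ω):
  Node 1: (V_1 - 15)/1000 + (V_1 - 0)/240 + (V_1 - 0)/2200 = 0
Collecting terms: 0.005621 × V_1 = 0.015  =>  V_1 = 2.668 V
V_th = V_1 - V_2 = 2.668 - 0 = 2.668 V
Step 2 — R_th: zero the source — replace V1 by a short circuit (node 2 merges into node 0) — and find the resistance seen between A (node 1) and B (node 0).
Reduce the network between node 1 (A) and node 0 (B) by series/parallel combination:
  Rp1 = R1 ‖ R2 ‖ R3 (parallel, all between nodes 0 and 1) = 1/(1/1000 + 1/240 + 1/2200) = 177.9 Ω
R_th = 177.9 Ω

Final answer: V_th = 2.668 V, R_th = 177.9 Ω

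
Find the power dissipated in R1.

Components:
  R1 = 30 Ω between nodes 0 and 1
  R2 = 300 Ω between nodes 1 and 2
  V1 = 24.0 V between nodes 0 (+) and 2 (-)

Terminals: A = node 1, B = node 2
Nodal analysis, taking node 2 as the 0 V reference.
Source V1 fixes V_0 = 24 V.
KCL at each unknown node (sum of currents leaving = 0; resistances in Ω):
  Node 1: (V_1 - 24)/30 + (V_1 - 0)/300 = 0
Collecting terms: 0.03667 × V_1 = 0.8  =>  V_1 = 21.82 V
I_R1 = (V_0 - V_1)/R1 = (24 - 21.82)/30 = 0.07273 A
P_R1 = I_R1² × R1 = (0.07273)² × 30 = 0.1587 W

Final answer: 0.1587 W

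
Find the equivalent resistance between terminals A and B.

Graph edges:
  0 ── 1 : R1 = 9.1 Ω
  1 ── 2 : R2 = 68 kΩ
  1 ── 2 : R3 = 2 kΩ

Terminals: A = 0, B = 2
Reduce the network between node 0 (A) and node 2 (B) by series/parallel combination:
  Rp1 = R2 ‖ R3 (parallel, both between nodes 1 and 2) = 1/(1/68000 + 1/2000) = 1943 Ω
  Rs1 = R1 + Rp1 (series, joined only at node 1) = 9.1 + 1943 = 1952 Ω
R_eq = 1.952 kΩ

Final answer: 1.952 kΩ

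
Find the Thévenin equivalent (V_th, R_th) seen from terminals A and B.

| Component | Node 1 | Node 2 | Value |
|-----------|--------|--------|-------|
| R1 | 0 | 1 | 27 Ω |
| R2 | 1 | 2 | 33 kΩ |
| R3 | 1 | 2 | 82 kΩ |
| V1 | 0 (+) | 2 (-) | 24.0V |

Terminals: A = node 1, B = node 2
Step 1 — V_th is the open-circuit voltage V_A - V_B (nothing connected across the terminals).
Nodal analysis, taking node 2 as the 0 V reference.
Source V1 fixes V_0 = 24 V.
KCL at each unknown node (sum of currents leaving = 0; resistances in Ω):
  Node 1: (V_1 - 24)/27 + (V_1 - 0)/33000 + (V_1 - 0)/82000 = 0
Collecting terms: 0.03708 × V_1 = 0.8889  =>  V_1 = 23.97 V
V_th = V_1 - V_2 = 23.97 - 0 = 23.97 V
Step 2 — R_th: zero the source — replace V1 by a short circuit (node 2 merges into node 0) — and find the resistance seen between A (node 1) and B (node 0).
Reduce the network between node 1 (A) and node 0 (B) by series/parallel combination:
  Rp1 = R1 ‖ R2 ‖ R3 (parallel, all between nodes 0 and 1) = 1/(1/27 + 1/33000 + 1/82000) = 26.97 Ω
R_th = 26.97 Ω

Final answer: V_th = 23.97 V, R_th = 26.97 Ω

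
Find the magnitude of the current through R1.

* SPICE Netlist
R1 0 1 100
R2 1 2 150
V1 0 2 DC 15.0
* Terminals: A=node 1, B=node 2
Nodal analysis, taking node 2 as the 0 V reference.
Source V1 fixes V_0 = 15 V.
KCL at each unknown node (sum of currents leaving = 0; resistances in Ω):
  Node 1: (V_1 - 15)/100 + (V_1 - 0)/150 = 0
Collecting terms: 0.01667 × V_1 = 0.15  =>  V_1 = 9 V
I_R1 = (V_0 - V_1)/R1 = (15 - 9)/100 = 0.06 A
|I_R1| = 0.06 A

Final answer: |I_R1| = 0.06 A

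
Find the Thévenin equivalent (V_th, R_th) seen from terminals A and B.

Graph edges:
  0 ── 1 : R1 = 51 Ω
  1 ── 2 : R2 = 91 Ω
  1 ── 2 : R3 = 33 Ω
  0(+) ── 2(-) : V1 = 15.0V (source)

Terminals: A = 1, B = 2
Step 1 — V_th is the open-circuit voltage V_A - V_B (nothing connected across the terminals).
Nodal analysis, taking node 2 as the 0 V reference.
Source V1 fixes V_0 = 15 V.
KCL at each unknown node (sum of currents leaving = 0; resistances in Ω):
  Node 1: (V_1 - 15)/51 + (V_1 - 0)/91 + (V_1 - 0)/33 = 0
Collecting terms: 0.0609 × V_1 = 0.2941  =>  V_1 = 4.83 V
V_th = V_1 - V_2 = 4.83 - 0 = 4.83 V
Step 2 — R_th: zero the source — replace V1 by a short circuit (node 2 merges into node 0) — and find the resistance seen between A (node 1) and B (node 0).
Reduce the network between node 1 (A) and node 0 (B) by series/parallel combination:
  Rp1 = R1 ‖ R2 ‖ R3 (parallel, all between nodes 0 and 1) = 1/(1/51 + 1/91 + 1/33) = 16.42 Ω
R_th = 16.42 Ω

Final answer: V_th = 4.83 V, R_th = 16.42 Ω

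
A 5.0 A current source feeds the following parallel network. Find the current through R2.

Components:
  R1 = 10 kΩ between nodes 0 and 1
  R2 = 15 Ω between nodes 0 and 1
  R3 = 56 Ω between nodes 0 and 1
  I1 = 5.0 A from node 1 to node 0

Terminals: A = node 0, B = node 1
All resistors sit directly between nodes 0 and 1, so they are in parallel and share one voltage V; the full source current 5 A splits among them.
1/R_par = 1/10000 + 1/15 + 1/56 = 0.08462 S  =>  R_par = 11.82 Ω
V = I × R_par = 5 × 11.82 = 59.09 V
I_R2 = V/R2 = 59.09/15 = 3.939 A

Final answer: 3.939 A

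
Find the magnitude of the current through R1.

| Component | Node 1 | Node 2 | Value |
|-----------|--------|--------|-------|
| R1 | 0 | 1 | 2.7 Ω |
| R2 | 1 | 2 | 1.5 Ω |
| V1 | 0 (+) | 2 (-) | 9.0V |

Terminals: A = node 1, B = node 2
Nodal analysis, taking node 2 as the 0 V reference.
Source V1 fixes V_0 = 9 V.
KCL at each unknown node (sum of currents leaving = 0; resistances in Ω):
  Node 1: (V_1 - 9)/2.7 + (V_1 - 0)/1.5 = 0
Collecting terms: 1.037 × V_1 = 3.333  =>  V_1 = 3.214 V
I_R1 = (V_0 - V_1)/R1 = (9 - 3.214)/2.7 = 2.143 A
|I_R1| = 2.143 A

Final answer: |I_R1| = 2.143 A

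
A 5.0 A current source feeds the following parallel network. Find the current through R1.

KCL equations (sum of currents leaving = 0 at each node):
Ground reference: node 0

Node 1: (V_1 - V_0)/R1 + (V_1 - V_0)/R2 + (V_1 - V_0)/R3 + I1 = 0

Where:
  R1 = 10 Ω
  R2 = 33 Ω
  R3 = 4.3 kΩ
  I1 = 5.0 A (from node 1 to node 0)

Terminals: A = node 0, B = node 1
All resistors sit directly between nodes 0 and 1, so they are in parallel and share one voltage V; the full source current 5 A splits among them.
1/R_par = 1/10 + 1/33 + 1/4300 = 0.1305 S  =>  R_par = 7.661 Ω
V = I × R_par = 5 × 7.661 = 38.3 V
I_R1 = V/R1 = 38.3/10 = 3.83 A

Final answer: 3.83 A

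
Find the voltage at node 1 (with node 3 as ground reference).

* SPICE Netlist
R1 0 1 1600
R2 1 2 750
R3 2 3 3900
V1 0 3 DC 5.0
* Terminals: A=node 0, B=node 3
Nodal analysis, taking node 3 as the 0 V reference.
Source V1 fixes V_0 = 5 V.
KCL at each unknown node (sum of currents leaving = 0; resistances in Ω):
  Node 1: (V_1 - 5)/1600 + (V_1 - V_2)/750 = 0
  Node 2: (V_2 - V_1)/750 + (V_2 - 0)/3900 = 0
Collecting terms (coefficients in siemens):
  0.001958·V_1 - 0.001333·V_2 = 0.003125
  0.00159·V_2 - 0.001333·V_1 = 0
Determinant D = (0.001958)(0.00159) - (-0.001333)(-0.001333) = 0.000001335
V_1 = [(0.003125)(0.00159) - (-0.001333)(0)]/D = 3.72 V
V_2 = [(0.001958)(0) - (0.003125)(-0.001333)]/D = 3.12 V
The requested potential is V_1 = 3.72 V.

Final answer: V_1 = 3.72 V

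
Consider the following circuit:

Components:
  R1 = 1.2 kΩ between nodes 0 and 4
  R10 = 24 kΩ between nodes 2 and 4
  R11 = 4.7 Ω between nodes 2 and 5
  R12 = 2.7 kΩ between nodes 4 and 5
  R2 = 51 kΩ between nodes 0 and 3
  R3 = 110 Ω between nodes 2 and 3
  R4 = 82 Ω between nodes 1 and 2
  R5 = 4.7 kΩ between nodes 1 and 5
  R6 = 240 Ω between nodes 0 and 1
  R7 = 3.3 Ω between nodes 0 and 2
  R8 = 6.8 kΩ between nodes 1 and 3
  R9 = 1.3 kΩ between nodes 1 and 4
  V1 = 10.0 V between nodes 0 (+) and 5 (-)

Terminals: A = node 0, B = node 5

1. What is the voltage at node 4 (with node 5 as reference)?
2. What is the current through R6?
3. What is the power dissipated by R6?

Nodal analysis, taking node 5 as the 0 V reference.
Source V1 fixes V_0 = 10 V.
KCL at each unknown node (sum of currents leaving = 0; resistances in Ω):
  Node 1: (V_1 - V_2)/82 + (V_1 - 0)/4700 + (V_1 - 10)/240 + (V_1 - V_3)/6800 + (V_1 - V_4)/1300 = 0
  Node 2: (V_2 - V_3)/110 + (V_2 - V_1)/82 + (V_2 - 10)/3.3 + (V_2 - V_4)/24000 + (V_2 - 0)/4.7 = 0
  Node 3: (V_3 - 10)/51000 + (V_3 - V_2)/110 + (V_3 - V_1)/6800 = 0
  Node 4: (V_4 - 10)/1200 + (V_4 - V_1)/1300 + (V_4 - V_2)/24000 + (V_4 - 0)/2700 = 0
Collecting terms (coefficients in siemens):
  0.01749·V_1 - 0.0122·V_2 - 0.0001471·V_3 - 0.0007692·V_4 = 0.04167
  0.5371·V_2 - 0.0122·V_1 - 0.009091·V_3 - 0.00004167·V_4 = 3.03
  0.009258·V_3 - 0.0001471·V_1 - 0.009091·V_2 = 0.0001961
  0.002015·V_4 - 0.0007692·V_1 - 0.00004167·V_2 = 0.008333
Solving these 4 simultaneous equations (Gaussian elimination) gives:
  V_1 = 6.846 V, V_2 = 5.898 V, V_3 = 5.922 V, V_4 = 6.873 V
Part 1:
  Read off the nodal solution: V_4 = 6.873 V
Part 2:
  I_R6 = (V_0 - V_1)/R6 = (10 - 6.846)/240 = 0.01314 A
  Magnitude: I_R6 = 0.01314 A
Part 3:
  I_R6 = (V_0 - V_1)/R6 = (10 - 6.846)/240 = 0.01314 A
  P_R6 = I_R6² × R6 = (0.01314)² × 240 = 0.04144 W

Final answers:
1. V_4 = 6.873 V
2. I_R6 = 0.01314 A
3. P_R6 = 0.04144 W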